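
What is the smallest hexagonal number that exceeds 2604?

2701

Solve n(2n−1) > 2604 for integer n.
The largest n with value ≤ 2604 is 36 (since 2556 ≤ 2604 < 2701), so the first above is n = 37, value 2701.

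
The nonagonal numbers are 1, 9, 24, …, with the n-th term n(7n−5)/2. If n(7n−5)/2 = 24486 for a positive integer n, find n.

Set n(7n−5)/2 = 24486, giving 7n² − 5n − 48972 = 0.
So n = (5 + 1171) / 14 = 1176/14 = 84.

84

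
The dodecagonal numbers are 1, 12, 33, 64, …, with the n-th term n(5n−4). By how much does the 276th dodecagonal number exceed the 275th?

2751

Consecutive dodecagonal numbers differ by 10n − 9: here 10·276 − 9 = 2751.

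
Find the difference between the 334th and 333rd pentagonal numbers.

1000

Consecutive pentagonal numbers differ by 3n − 2: here 3·334 − 2 = 1000.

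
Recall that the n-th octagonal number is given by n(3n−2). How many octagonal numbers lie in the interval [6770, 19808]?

The n-th octagonal number is n(3n−2).
Smallest index with value ≥ 6770: n = 48 (giving 6816).
Largest index with value ≤ 19808: n = 81 (giving 19521).
Indices 48 through 81: 34 terms.

34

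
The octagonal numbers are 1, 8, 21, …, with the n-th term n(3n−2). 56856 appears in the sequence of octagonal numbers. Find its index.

Set n(3n−2) = 56856, giving 3n² − 2n − 56856 = 0.
So n = (2 + 826) / 6 = 828/6 = 138.

138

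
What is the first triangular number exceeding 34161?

Solve n(n+1)/2 > 34161 for integer n.
The largest n with value ≤ 34161 is 260 (since 33930 ≤ 34161 < 34191), so the first above is n = 261, value 34191.

34191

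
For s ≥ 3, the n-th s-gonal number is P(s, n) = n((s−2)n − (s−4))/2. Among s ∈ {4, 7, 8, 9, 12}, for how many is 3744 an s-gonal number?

1

s = 4: P(4, 61) = 3721 and P(4, 62) = 3844; 3744 is not s-gonal.
s = 7: P(7, 39) = 3744. ✓
s = 8: P(8, 35) = 3605 and P(8, 36) = 3816; 3744 is not s-gonal.
s = 9: P(9, 33) = 3729 and P(9, 34) = 3961; 3744 is not s-gonal.
s = 12: P(12, 27) = 3537 and P(12, 28) = 3808; 3744 is not s-gonal.
Hits: s ∈ {7} → 1.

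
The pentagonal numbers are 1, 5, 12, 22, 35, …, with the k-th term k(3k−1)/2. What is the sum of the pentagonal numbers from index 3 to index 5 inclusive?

69

Σ i(3i−1)/2 = (3Σi² − Σi) / 2 over i = 3..5.
Σi = 15 − 3 = 12 and Σi² = 55 − 5 = 50.
(3·50 − 1·12) / 2 = 138/2 = 69.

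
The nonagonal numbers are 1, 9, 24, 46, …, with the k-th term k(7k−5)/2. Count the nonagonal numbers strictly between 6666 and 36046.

57

The n-th nonagonal number is n(7n−5)/2.
Smallest index with value > 6666: n = 45 (giving 6975).
Largest index with value < 36046: n = 101 (giving 35451).
Indices 45 through 101: 57 terms.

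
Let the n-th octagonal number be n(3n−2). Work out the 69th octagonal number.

The 69th octagonal number is n(3n−2) with n = 69.
69·(3·69 − 2) = 69·205 = 14145.

14145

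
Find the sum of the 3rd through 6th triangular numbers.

Σ i(i+1)/2 = (Σi² + Σi) / 2 over i = 3..6.
Σi = 21 − 3 = 18 and Σi² = 91 − 5 = 86.
(1·86 + 1·18) / 2 = 104/2 = 52.

52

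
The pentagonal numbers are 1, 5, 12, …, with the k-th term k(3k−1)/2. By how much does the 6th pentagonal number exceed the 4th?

6·(3·6 − 1)/2 = 51 and 4·(3·4 − 1)/2 = 22.
Difference: 51 − 22 = 29.

29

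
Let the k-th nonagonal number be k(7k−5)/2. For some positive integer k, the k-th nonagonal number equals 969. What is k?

17

Set n(7n−5)/2 = 969, giving 7n² − 5n − 1938 = 0.
The discriminant is 25 + 56·969 = 54289, and √54289 = 233.
So n = (5 + 233) / 14 = 238/14 = 17.
Check: 17·(7·17 − 5)/2 = 969. ✓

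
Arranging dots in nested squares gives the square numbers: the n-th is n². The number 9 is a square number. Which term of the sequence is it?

We need n² = 9, so n = √9 = 3.
Check: 3² = 9. ✓

3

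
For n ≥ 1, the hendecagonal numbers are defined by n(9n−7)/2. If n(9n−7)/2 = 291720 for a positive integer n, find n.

255

Set n(9n−7)/2 = 291720, giving 9n² − 7n − 583440 = 0.
The discriminant is 49 + 72·291720 = 21003889, and √21003889 = 4583.
So n = (7 + 4583) / 18 = 4590/18 = 255.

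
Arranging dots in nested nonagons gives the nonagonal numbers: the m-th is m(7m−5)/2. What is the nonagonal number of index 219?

167316

The 219th nonagonal number is n(7n−5)/2 with n = 219.
219·(7·219 − 5)/2 = 219·1528/2 = 219·764 = 167316.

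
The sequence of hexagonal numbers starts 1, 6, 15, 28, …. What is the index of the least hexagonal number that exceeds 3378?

42

Solve n(2n−1) > 3378 for integer n.
The largest n with value ≤ 3378 is 41 (since 3321 ≤ 3378 < 3486), so the first above is n = 42, value 3486.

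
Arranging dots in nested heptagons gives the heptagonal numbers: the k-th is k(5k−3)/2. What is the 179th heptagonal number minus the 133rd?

179·(5·179 − 3)/2 = 79834 and 133·(5·133 − 3)/2 = 44023.
Difference: 79834 − 44023 = 35811.

35811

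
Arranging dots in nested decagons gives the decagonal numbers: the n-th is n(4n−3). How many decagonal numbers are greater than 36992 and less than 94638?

58

The n-th decagonal number is n(4n−3).
Smallest index with value > 36992: n = 97 (giving 37345).
Largest index with value < 94638: n = 154 (giving 94402).
Indices 97 through 154: 58 terms.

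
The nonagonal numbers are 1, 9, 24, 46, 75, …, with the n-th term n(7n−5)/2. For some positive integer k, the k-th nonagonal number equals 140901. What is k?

201

Set n(7n−5)/2 = 140901, giving 7n² − 5n − 281802 = 0.
The discriminant is 25 + 56·140901 = 7890481, and √7890481 = 2809.
So n = (5 + 2809) / 14 = 2814/14 = 201.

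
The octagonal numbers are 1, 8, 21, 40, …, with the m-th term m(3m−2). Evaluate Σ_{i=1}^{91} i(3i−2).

757666

Σ i(3i−2) = 3Σi² − 2Σi over i = 1..91.
Σi = 4186 and Σi² = 255346.
3·255346 − 2·4186 = 757666.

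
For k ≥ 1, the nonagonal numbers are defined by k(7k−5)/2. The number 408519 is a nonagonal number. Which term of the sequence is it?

342

Set n(7n−5)/2 = 408519, giving 7n² − 5n − 817038 = 0.
So n = (5 + 4783) / 14 = 4788/14 = 342.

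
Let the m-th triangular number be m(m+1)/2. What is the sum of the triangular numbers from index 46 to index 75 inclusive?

Σ i(i+1)/2 = (Σi² + Σi) / 2 over i = 46..75.
Σi = 2850 − 1035 = 1815 and Σi² = 143450 − 31395 = 112055.
(1·112055 + 1·1815) / 2 = 113870/2 = 56935.

56935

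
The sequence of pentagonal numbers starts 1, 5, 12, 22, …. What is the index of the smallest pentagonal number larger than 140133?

Solve n(3n−1)/2 > 140133 for integer n.
The largest n with value ≤ 140133 is 305 (since 139385 ≤ 140133 < 140301), so the first above is n = 306, value 140301.

306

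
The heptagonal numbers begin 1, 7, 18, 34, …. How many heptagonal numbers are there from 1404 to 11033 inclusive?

43

The n-th heptagonal number is n(5n−3)/2.
Smallest index with value ≥ 1404: n = 24 (giving 1404).
Largest index with value ≤ 11033: n = 66 (giving 10791).
Indices 24 through 66: 43 terms.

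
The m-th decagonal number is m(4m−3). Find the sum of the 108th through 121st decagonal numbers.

730275

Σ i(4i−3) = 4Σi² − 3Σi over i = 108..121.
Σi = 7381 − 5778 = 1603 and Σi² = 597861 − 414090 = 183771.
4·183771 − 3·1603 = 730275.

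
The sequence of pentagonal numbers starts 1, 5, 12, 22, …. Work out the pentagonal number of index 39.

2262

The 39th pentagonal number is n(3n−1)/2 with n = 39.
39·(3·39 − 1)/2 = 39·116/2 = 39·58 = 2262.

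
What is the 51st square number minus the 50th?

n² − (n−1)² = 2n − 1, so 51² − 50² = 2·51 − 1 = 101.

101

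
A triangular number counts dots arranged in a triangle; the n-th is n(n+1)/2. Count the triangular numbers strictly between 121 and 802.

24

The n-th triangular number is n(n+1)/2.
Smallest index with value > 121: n = 16 (giving 136).
Largest index with value < 802: n = 39 (giving 780).
Indices 16 through 39: 24 terms.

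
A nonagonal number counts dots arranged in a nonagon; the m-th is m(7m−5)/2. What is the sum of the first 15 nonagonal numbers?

4040

Σ i(7i−5)/2 = (7Σi² − 5Σi) / 2 over i = 1..15.
Σi = 120 and Σi² = 1240.
(7·1240 − 5·120) / 2 = 8080/2 = 4040.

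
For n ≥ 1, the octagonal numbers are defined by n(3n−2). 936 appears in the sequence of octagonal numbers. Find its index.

18

Set n(3n−2) = 936, giving 3n² − 2n − 936 = 0.
The discriminant is 4 + 12·936 = 11236, and √11236 = 106.
So n = (2 + 106) / 6 = 108/6 = 18.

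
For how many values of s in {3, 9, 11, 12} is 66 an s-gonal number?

s = 3: P(3, 11) = 66. ✓
s = 9: P(9, 4) = 46 and P(9, 5) = 75; 66 is not s-gonal.
s = 11: P(11, 4) = 58 and P(11, 5) = 95; 66 is not s-gonal.
s = 12: P(12, 4) = 64 and P(12, 5) = 105; 66 is not s-gonal.
Hits: s ∈ {3} → 1.

1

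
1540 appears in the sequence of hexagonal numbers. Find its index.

28

Set n(2n−1) = 1540, giving 2n² − n − 1540 = 0.
So n = (1 + 111) / 4 = 112/4 = 28.
Check: 28·(2·28 − 1) = 1540. ✓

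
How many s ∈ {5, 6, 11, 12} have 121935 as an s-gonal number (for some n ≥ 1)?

1

s = 5: P(5, 285) = 121695 and P(5, 286) = 122551; 121935 is not s-gonal.
s = 6: P(6, 247) = 121771 and P(6, 248) = 122760; 121935 is not s-gonal.
s = 11: P(11, 165) = 121935. ✓
s = 12: P(12, 156) = 121056 and P(12, 157) = 122617; 121935 is not s-gonal.
Hits: s ∈ {11} → 1.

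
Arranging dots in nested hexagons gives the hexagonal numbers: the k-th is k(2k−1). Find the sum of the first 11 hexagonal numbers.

Σ i(2i−1) = 2Σi² − Σi over i = 1..11.
Σi = 66 and Σi² = 506.
2·506 − 1·66 = 946.

946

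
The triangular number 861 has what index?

Set n(n+1)/2 = 861, giving n² + n − 1722 = 0.
The discriminant is 1 + 8·861 = 6889, and √6889 = 83.
So n = (-1 + 83) / 2 = 82/2 = 41.

41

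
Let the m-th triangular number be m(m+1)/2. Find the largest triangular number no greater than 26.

Solve n(n+1)/2 ≤ 26 for integer n.
n = 6 gives 21 ≤ 26, while n = 7 gives 28 > 26; so the answer is 21.

21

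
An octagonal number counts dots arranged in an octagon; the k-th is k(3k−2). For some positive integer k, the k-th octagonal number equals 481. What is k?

Set n(3n−2) = 481, giving 3n² − 2n − 481 = 0.
So n = (2 + 76) / 6 = 78/6 = 13.
Check: 13·(3·13 − 2) = 481. ✓

13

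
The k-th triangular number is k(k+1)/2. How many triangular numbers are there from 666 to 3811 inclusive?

The n-th triangular number is n(n+1)/2.
Smallest index with value ≥ 666: n = 36 (giving 666).
Largest index with value ≤ 3811: n = 86 (giving 3741).
Indices 36 through 86: 51 terms.

51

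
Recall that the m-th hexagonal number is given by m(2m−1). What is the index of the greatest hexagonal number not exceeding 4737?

48

Solve n(2n−1) ≤ 4737 for integer n.
n = 48 gives 4560 ≤ 4737, while n = 49 gives 4753 > 4737; so the answer is index 48.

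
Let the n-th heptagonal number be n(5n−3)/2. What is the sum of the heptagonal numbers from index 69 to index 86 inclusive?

Σ i(5i−3)/2 = (5Σi² − 3Σi) / 2 over i = 69..86.
Σi = 3741 − 2346 = 1395 and Σi² = 215731 − 107134 = 108597.
(5·108597 − 3·1395) / 2 = 538800/2 = 269400.

269400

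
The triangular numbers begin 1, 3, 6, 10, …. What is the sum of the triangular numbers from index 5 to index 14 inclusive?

540

Σ i(i+1)/2 = (Σi² + Σi) / 2 over i = 5..14.
Σi = 105 − 10 = 95 and Σi² = 1015 − 30 = 985.
(1·985 + 1·95) / 2 = 1080/2 = 540.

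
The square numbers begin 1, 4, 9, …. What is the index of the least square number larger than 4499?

Solve n² > 4499 for integer n.
The largest n with value ≤ 4499 is 67 (since 4489 ≤ 4499 < 4624), so the first above is n = 68, value 4624.

68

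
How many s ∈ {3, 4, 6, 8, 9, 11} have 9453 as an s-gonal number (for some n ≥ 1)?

s = 3: P(3, 137) = 9453. ✓
s = 4: P(4, 97) = 9409 and P(4, 98) = 9604; 9453 is not s-gonal.
s = 6: P(6, 69) = 9453. ✓
s = 8: P(8, 56) = 9296 and P(8, 57) = 9633; 9453 is not s-gonal.
s = 9: P(9, 52) = 9334 and P(9, 53) = 9699; 9453 is not s-gonal.
s = 11: P(11, 46) = 9361 and P(11, 47) = 9776; 9453 is not s-gonal.
Hits: s ∈ {3, 6} → 2.

2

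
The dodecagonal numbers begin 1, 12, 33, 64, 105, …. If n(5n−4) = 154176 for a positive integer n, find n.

176

Set n(5n−4) = 154176, giving 5n² − 4n − 154176 = 0.
So n = (4 + 1756) / 10 = 1760/10 = 176.
Check: 176·(5·176 − 4) = 154176. ✓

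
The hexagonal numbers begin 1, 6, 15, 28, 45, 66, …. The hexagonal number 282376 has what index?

Set n(2n−1) = 282376, giving 2n² − n − 282376 = 0.
So n = (1 + 1503) / 4 = 1504/4 = 376.
Check: 376·(2·376 − 1) = 282376. ✓

376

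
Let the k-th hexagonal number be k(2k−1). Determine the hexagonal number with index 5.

45

5·(2·5 − 1) = 5·9 = 45.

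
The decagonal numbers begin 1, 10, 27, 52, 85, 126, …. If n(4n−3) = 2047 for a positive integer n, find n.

Set n(4n−3) = 2047, giving 4n² − 3n − 2047 = 0.
The discriminant is 9 + 16·2047 = 32761, and √32761 = 181.
So n = (3 + 181) / 8 = 184/8 = 23.

23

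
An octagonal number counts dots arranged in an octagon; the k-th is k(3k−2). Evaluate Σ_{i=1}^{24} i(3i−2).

Σ i(3i−2) = 3Σi² − 2Σi over i = 1..24.
Σi = 300 and Σi² = 4900.
3·4900 − 2·300 = 14100.

14100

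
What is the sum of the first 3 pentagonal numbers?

18

Σ i(3i−1)/2 = (3Σi² − Σi) / 2 over i = 1..3.
Σi = 6 and Σi² = 14.
(3·14 − 1·6) / 2 = 36/2 = 18.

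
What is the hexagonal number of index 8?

120

The 8th hexagonal number is n(2n−1) with n = 8.
8·(2·8 − 1) = 8·15 = 120.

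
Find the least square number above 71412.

Solve n² > 71412 for integer n.
The largest n with value ≤ 71412 is 267 (since 71289 ≤ 71412 < 71824), so the first above is n = 268, value 71824.

71824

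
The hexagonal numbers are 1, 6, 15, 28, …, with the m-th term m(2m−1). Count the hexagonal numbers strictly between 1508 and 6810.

The n-th hexagonal number is n(2n−1).
Smallest index with value > 1508: n = 28 (giving 1540).
Largest index with value < 6810: n = 58 (giving 6670).
Indices 28 through 58: 31 terms.

31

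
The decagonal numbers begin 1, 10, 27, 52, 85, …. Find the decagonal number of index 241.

231601

241·(4·241 − 3) = 241·961 = 231601.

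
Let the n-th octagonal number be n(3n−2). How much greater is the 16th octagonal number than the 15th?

Consecutive octagonal numbers differ by 6n − 5: here 6·16 − 5 = 91.

91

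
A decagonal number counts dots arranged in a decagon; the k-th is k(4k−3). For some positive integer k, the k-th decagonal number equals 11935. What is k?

55

Set n(4n−3) = 11935, giving 4n² − 3n − 11935 = 0.
The discriminant is 9 + 16·11935 = 190969, and √190969 = 437.
So n = (3 + 437) / 8 = 440/8 = 55.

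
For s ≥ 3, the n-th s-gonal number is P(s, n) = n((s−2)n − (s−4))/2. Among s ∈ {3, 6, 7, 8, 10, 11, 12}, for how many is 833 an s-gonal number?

2

s = 3: P(3, 40) = 820 and P(3, 41) = 861; 833 is not s-gonal.
s = 6: P(6, 20) = 780 and P(6, 21) = 861; 833 is not s-gonal.
s = 7: P(7, 18) = 783 and P(7, 19) = 874; 833 is not s-gonal.
s = 8: P(8, 17) = 833. ✓
s = 10: P(10, 14) = 742 and P(10, 15) = 855; 833 is not s-gonal.
s = 11: P(11, 14) = 833. ✓
s = 12: P(12, 13) = 793 and P(12, 14) = 924; 833 is not s-gonal.
Hits: s ∈ {8, 11} → 2.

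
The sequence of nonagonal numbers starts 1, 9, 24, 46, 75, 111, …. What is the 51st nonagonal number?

8976

The 51st nonagonal number is n(7n−5)/2 with n = 51.
51·(7·51 − 5)/2 = 51·352/2 = 51·176 = 8976.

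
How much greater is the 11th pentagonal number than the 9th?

11·(3·11 − 1)/2 = 176 and 9·(3·9 − 1)/2 = 117.
Difference: 176 − 117 = 59.

59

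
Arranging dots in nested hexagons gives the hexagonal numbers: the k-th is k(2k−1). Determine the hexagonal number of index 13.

13·(2·13 − 1) = 13·25 = 325.

325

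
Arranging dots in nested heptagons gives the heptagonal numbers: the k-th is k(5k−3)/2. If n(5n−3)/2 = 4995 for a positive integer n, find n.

Set n(5n−3)/2 = 4995, giving 5n² − 3n − 9990 = 0.
So n = (3 + 447) / 10 = 450/10 = 45.

45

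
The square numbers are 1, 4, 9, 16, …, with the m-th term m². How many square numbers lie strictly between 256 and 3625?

44

The n-th square number is n².
Smallest index with value > 256: n = 17 (giving 289).
Largest index with value < 3625: n = 60 (giving 3600).
Indices 17 through 60: 44 terms.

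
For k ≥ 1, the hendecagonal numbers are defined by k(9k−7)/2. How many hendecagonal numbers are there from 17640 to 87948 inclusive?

The n-th hendecagonal number is n(9n−7)/2.
Smallest index with value ≥ 17640: n = 63 (giving 17640).
Largest index with value ≤ 87948: n = 140 (giving 87710).
Indices 63 through 140: 78 terms.

78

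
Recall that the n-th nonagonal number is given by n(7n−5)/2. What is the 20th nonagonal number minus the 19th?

134

Consecutive nonagonal numbers differ by 7n − 6: here 7·20 − 6 = 134.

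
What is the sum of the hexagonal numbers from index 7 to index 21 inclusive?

6230

Σ i(2i−1) = 2Σi² − Σi over i = 7..21.
Σi = 231 − 21 = 210 and Σi² = 3311 − 91 = 3220.
2·3220 − 1·210 = 6230.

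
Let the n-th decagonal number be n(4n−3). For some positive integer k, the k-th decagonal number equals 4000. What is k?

Set n(4n−3) = 4000, giving 4n² − 3n − 4000 = 0.
The discriminant is 9 + 16·4000 = 64009, and √64009 = 253.
So n = (3 + 253) / 8 = 256/8 = 32.

32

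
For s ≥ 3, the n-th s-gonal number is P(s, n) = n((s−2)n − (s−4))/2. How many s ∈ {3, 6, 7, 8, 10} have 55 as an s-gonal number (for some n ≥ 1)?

s = 3: P(3, 10) = 55. ✓
s = 6: P(6, 5) = 45 and P(6, 6) = 66; 55 is not s-gonal.
s = 7: P(7, 5) = 55. ✓
s = 8: P(8, 4) = 40 and P(8, 5) = 65; 55 is not s-gonal.
s = 10: P(10, 4) = 52 and P(10, 5) = 85; 55 is not s-gonal.
Hits: s ∈ {3, 7} → 2.

2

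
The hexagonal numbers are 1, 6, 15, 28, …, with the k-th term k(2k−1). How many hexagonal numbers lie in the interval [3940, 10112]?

The n-th hexagonal number is n(2n−1).
Smallest index with value ≥ 3940: n = 45 (giving 4005).
Largest index with value ≤ 10112: n = 71 (giving 10011).
Indices 45 through 71: 27 terms.

27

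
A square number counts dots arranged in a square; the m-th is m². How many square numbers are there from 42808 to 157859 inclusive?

191

The n-th square number is n².
Smallest index with value ≥ 42808: n = 207 (giving 42849).
Largest index with value ≤ 157859: n = 397 (giving 157609).
Indices 207 through 397: 191 terms.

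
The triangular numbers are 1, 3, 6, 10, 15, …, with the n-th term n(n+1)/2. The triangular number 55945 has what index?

Set n(n+1)/2 = 55945, giving n² + n − 111890 = 0.
The discriminant is 1 + 8·55945 = 447561, and √447561 = 669.
So n = (-1 + 669) / 2 = 668/2 = 334.
Check: 334·335/2 = 55945. ✓

334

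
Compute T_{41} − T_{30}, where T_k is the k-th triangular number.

41·42/2 = 861 and 30·31/2 = 465.
Difference: 861 − 465 = 396.

396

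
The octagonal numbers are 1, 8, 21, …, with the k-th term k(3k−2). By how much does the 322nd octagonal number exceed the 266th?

98672

322·(3·322 − 2) = 310408 and 266·(3·266 − 2) = 211736.
Difference: 310408 − 211736 = 98672.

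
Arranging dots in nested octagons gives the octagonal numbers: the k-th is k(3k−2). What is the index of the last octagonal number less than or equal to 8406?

Solve n(3n−2) ≤ 8406 for integer n.
n = 53 gives 8321 ≤ 8406, while n = 54 gives 8640 > 8406; so the answer is index 53.

53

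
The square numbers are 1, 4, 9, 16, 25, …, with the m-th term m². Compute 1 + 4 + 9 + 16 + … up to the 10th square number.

385

Σ_{i=1}^{10} i² = 10·11·21/6 = 385.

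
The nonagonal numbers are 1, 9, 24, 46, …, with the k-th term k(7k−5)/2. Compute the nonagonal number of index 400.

559000

The 400th nonagonal number is n(7n−5)/2 with n = 400.
400·(7·400 − 5)/2 = 400·2795/2 = 559000.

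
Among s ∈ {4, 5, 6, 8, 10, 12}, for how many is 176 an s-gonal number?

s = 4: P(4, 13) = 169 and P(4, 14) = 196; 176 is not s-gonal.
s = 5: P(5, 11) = 176. ✓
s = 6: P(6, 9) = 153 and P(6, 10) = 190; 176 is not s-gonal.
s = 8: P(8, 8) = 176. ✓
s = 10: P(10, 7) = 175 and P(10, 8) = 232; 176 is not s-gonal.
s = 12: P(12, 6) = 156 and P(12, 7) = 217; 176 is not s-gonal.
Hits: s ∈ {5, 8} → 2.

2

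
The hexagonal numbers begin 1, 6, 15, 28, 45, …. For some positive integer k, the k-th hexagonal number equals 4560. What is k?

Set n(2n−1) = 4560, giving 2n² − n − 4560 = 0.
The discriminant is 1 + 8·4560 = 36481, and √36481 = 191.
So n = (1 + 191) / 4 = 192/4 = 48.

48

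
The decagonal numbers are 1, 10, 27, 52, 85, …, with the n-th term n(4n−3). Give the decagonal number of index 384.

The 384th decagonal number is n(4n−3) with n = 384.
384·(4·384 − 3) = 384·1533 = 588672.

588672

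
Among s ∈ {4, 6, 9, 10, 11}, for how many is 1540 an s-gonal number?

s = 4: P(4, 39) = 1521 and P(4, 40) = 1600; 1540 is not s-gonal.
s = 6: P(6, 28) = 1540. ✓
s = 9: P(9, 21) = 1491 and P(9, 22) = 1639; 1540 is not s-gonal.
s = 10: P(10, 20) = 1540. ✓
s = 11: P(11, 18) = 1395 and P(11, 19) = 1558; 1540 is not s-gonal.
Hits: s ∈ {6, 10} → 2.

2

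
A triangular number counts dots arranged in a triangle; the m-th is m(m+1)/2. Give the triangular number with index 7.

28

7·8/2 = 56/2 = 28.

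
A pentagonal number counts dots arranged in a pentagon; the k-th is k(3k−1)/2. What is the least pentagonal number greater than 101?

117

Solve n(3n−1)/2 > 101 for integer n.
The largest n with value ≤ 101 is 8 (since 92 ≤ 101 < 117), so the first above is n = 9, value 117.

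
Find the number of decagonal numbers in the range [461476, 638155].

The n-th decagonal number is n(4n−3).
Smallest index with value ≥ 461476: n = 341 (giving 464101).
Largest index with value ≤ 638155: n = 399 (giving 635607).
Indices 341 through 399: 59 terms.

59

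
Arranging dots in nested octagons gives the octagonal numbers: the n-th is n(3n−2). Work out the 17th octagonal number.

833

17·(3·17 − 2) = 17·49 = 833.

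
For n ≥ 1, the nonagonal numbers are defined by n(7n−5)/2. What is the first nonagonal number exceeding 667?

Solve n(7n−5)/2 > 667 for integer n.
The largest n with value ≤ 667 is 14 (since 651 ≤ 667 < 750), so the first above is n = 15, value 750.

750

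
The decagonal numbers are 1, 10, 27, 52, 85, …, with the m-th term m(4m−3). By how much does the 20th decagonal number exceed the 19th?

153

Consecutive decagonal numbers differ by 8n − 7: here 8·20 − 7 = 153.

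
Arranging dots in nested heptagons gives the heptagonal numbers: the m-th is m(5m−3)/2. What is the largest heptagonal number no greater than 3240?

Solve n(5n−3)/2 ≤ 3240 for integer n.
n = 36 gives 3186 ≤ 3240, while n = 37 gives 3367 > 3240; so the answer is 3186.

3186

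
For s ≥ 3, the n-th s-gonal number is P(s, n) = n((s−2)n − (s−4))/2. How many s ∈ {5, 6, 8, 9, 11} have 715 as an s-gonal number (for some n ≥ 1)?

2

s = 5: P(5, 22) = 715. ✓
s = 6: P(6, 19) = 703 and P(6, 20) = 780; 715 is not s-gonal.
s = 8: P(8, 15) = 645 and P(8, 16) = 736; 715 is not s-gonal.
s = 9: P(9, 14) = 651 and P(9, 15) = 750; 715 is not s-gonal.
s = 11: P(11, 13) = 715. ✓
Hits: s ∈ {5, 11} → 2.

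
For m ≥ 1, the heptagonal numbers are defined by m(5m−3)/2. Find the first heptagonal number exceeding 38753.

38875

Solve n(5n−3)/2 > 38753 for integer n.
The largest n with value ≤ 38753 is 124 (since 38254 ≤ 38753 < 38875), so the first above is n = 125, value 38875.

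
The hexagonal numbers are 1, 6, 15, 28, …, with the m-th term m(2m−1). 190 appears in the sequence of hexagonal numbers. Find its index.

Set n(2n−1) = 190, giving 2n² − n − 190 = 0.
The discriminant is 1 + 8·190 = 1521, and √1521 = 39.
So n = (1 + 39) / 4 = 40/4 = 10.

10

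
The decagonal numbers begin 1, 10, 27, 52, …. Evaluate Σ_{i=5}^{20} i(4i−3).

10760

Σ i(4i−3) = 4Σi² − 3Σi over i = 5..20.
Σi = 210 − 10 = 200 and Σi² = 2870 − 30 = 2840.
4·2840 − 3·200 = 10760.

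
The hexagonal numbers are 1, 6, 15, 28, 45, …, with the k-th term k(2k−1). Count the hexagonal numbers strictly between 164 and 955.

13

The n-th hexagonal number is n(2n−1).
Smallest index with value > 164: n = 10 (giving 190).
Largest index with value < 955: n = 22 (giving 946).
Indices 10 through 22: 13 terms.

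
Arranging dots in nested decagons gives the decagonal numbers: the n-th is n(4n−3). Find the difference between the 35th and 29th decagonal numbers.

35·(4·35 − 3) = 4795 and 29·(4·29 − 3) = 3277.
Difference: 4795 − 3277 = 1518.

1518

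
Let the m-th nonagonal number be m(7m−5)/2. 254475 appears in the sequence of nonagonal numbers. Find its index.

Set n(7n−5)/2 = 254475, giving 7n² − 5n − 508950 = 0.
The discriminant is 25 + 56·254475 = 14250625, and √14250625 = 3775.
So n = (5 + 3775) / 14 = 3780/14 = 270.

270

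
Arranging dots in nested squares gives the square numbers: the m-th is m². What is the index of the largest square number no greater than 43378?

Solve n² ≤ 43378 for integer n.
n = 208 gives 43264 ≤ 43378, while n = 209 gives 43681 > 43378; so the answer is index 208.

208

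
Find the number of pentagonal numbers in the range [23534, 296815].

320

The n-th pentagonal number is n(3n−1)/2.
Smallest index with value ≥ 23534: n = 126 (giving 23751).
Largest index with value ≤ 296815: n = 445 (giving 296815).
Indices 126 through 445: 320 terms.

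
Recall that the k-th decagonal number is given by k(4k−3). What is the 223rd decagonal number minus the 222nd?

1777

Consecutive decagonal numbers differ by 8n − 7: here 8·223 − 7 = 1777.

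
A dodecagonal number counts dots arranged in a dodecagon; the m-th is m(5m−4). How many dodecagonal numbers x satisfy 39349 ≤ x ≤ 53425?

The n-th dodecagonal number is n(5n−4).
Smallest index with value ≥ 39349: n = 90 (giving 40140).
Largest index with value ≤ 53425: n = 103 (giving 52633).
Indices 90 through 103: 14 terms.

14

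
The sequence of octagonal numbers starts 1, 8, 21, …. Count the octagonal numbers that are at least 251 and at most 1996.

The n-th octagonal number is n(3n−2).
Smallest index with value ≥ 251: n = 10 (giving 280).
Largest index with value ≤ 1996: n = 26 (giving 1976).
Indices 10 through 26: 17 terms.

17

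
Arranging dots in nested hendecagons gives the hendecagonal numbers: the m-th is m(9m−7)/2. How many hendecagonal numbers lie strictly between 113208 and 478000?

The n-th hendecagonal number is n(9n−7)/2.
Smallest index with value > 113208: n = 160 (giving 114640).
Largest index with value < 478000: n = 326 (giving 477101).
Indices 160 through 326: 167 terms.

167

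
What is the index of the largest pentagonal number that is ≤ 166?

Solve n(3n−1)/2 ≤ 166 for integer n.
n = 10 gives 145 ≤ 166, while n = 11 gives 176 > 166; so the answer is index 10.

10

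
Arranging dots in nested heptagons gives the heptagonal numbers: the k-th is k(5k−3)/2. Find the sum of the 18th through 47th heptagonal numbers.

Σ i(5i−3)/2 = (5Σi² − 3Σi) / 2 over i = 18..47.
Σi = 1128 − 153 = 975 and Σi² = 35720 − 1785 = 33935.
(5·33935 − 3·975) / 2 = 166750/2 = 83375.

83375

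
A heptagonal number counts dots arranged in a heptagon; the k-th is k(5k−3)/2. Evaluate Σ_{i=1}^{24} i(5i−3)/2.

11800

Σ i(5i−3)/2 = (5Σi² − 3Σi) / 2 over i = 1..24.
Σi = 300 and Σi² = 4900.
(5·4900 − 3·300) / 2 = 23600/2 = 11800.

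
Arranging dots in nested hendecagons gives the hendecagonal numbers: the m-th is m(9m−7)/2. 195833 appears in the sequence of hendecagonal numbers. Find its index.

209

Set n(9n−7)/2 = 195833, giving 9n² − 7n − 391666 = 0.
The discriminant is 49 + 72·195833 = 14100025, and √14100025 = 3755.
So n = (7 + 3755) / 18 = 3762/18 = 209.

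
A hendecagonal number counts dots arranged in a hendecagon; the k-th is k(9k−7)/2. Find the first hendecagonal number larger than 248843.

Solve n(9n−7)/2 > 248843 for integer n.
The largest n with value ≤ 248843 is 235 (since 247690 ≤ 248843 < 249806), so the first above is n = 236, value 249806.

249806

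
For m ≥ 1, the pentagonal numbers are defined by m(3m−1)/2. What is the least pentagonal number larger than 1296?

Solve n(3n−1)/2 > 1296 for integer n.
The largest n with value ≤ 1296 is 29 (since 1247 ≤ 1296 < 1335), so the first above is n = 30, value 1335.

1335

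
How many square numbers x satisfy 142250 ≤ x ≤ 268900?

141

The n-th square number is n².
Smallest index with value ≥ 142250: n = 378 (giving 142884).
Largest index with value ≤ 268900: n = 518 (giving 268324).
Indices 378 through 518: 141 terms.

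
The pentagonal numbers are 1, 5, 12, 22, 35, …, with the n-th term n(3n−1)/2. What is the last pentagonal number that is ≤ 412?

376

Solve n(3n−1)/2 ≤ 412 for integer n.
n = 16 gives 376 ≤ 412, while n = 17 gives 425 > 412; so the answer is 376.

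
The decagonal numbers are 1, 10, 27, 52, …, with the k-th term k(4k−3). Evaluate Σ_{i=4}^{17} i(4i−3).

6643

Σ i(4i−3) = 4Σi² − 3Σi over i = 4..17.
Σi = 153 − 6 = 147 and Σi² = 1785 − 14 = 1771.
4·1771 − 3·147 = 6643.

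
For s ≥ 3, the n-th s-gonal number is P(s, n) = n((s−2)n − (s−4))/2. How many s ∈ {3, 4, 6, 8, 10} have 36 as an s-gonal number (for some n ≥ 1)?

2

s = 3: P(3, 8) = 36. ✓
s = 4: P(4, 6) = 36. ✓
s = 6: P(6, 4) = 28 and P(6, 5) = 45; 36 is not s-gonal.
s = 8: P(8, 3) = 21 and P(8, 4) = 40; 36 is not s-gonal.
s = 10: P(10, 3) = 27 and P(10, 4) = 52; 36 is not s-gonal.
Hits: s ∈ {3, 4} → 2.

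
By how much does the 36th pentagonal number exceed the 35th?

106

Consecutive pentagonal numbers differ by 3n − 2: here 3·36 − 2 = 106.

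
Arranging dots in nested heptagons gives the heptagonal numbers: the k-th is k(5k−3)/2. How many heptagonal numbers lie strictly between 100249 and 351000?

The n-th heptagonal number is n(5n−3)/2.
Smallest index with value > 100249: n = 201 (giving 100701).
Largest index with value < 351000: n = 374 (giving 349129).
Indices 201 through 374: 174 terms.

174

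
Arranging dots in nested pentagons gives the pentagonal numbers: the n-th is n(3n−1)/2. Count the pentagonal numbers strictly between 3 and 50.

The n-th pentagonal number is n(3n−1)/2.
Smallest index with value > 3: n = 2 (giving 5).
Largest index with value < 50: n = 5 (giving 35).
Indices 2 through 5: 4 terms.

4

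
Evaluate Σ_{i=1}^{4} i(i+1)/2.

20

Σ i(i+1)/2 = (Σi² + Σi) / 2 over i = 1..4.
Σi = 10 and Σi² = 30.
(1·30 + 1·10) / 2 = 40/2 = 20.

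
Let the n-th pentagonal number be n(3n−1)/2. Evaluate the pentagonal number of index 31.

The 31st pentagonal number is n(3n−1)/2 with n = 31.
31·(3·31 − 1)/2 = 31·92/2 = 31·46 = 1426.

1426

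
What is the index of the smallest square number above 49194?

222

Solve n² > 49194 for integer n.
The largest n with value ≤ 49194 is 221 (since 48841 ≤ 49194 < 49284), so the first above is n = 222, value 49284.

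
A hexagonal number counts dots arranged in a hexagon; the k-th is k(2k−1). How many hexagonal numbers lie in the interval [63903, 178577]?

121

The n-th hexagonal number is n(2n−1).
Smallest index with value ≥ 63903: n = 179 (giving 63903).
Largest index with value ≤ 178577: n = 299 (giving 178503).
Indices 179 through 299: 121 terms.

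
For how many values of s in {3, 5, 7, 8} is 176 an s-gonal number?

2

s = 3: P(3, 18) = 171 and P(3, 19) = 190; 176 is not s-gonal.
s = 5: P(5, 11) = 176. ✓
s = 7: P(7, 8) = 148 and P(7, 9) = 189; 176 is not s-gonal.
s = 8: P(8, 8) = 176. ✓
Hits: s ∈ {5, 8} → 2.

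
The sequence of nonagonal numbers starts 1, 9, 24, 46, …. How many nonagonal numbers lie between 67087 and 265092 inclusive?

137

The n-th nonagonal number is n(7n−5)/2.
Smallest index with value ≥ 67087: n = 139 (giving 67276).
Largest index with value ≤ 265092: n = 275 (giving 264000).
Indices 139 through 275: 137 terms.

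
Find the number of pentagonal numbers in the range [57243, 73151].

The n-th pentagonal number is n(3n−1)/2.
Smallest index with value ≥ 57243: n = 196 (giving 57526).
Largest index with value ≤ 73151: n = 221 (giving 73151).
Indices 196 through 221: 26 terms.

26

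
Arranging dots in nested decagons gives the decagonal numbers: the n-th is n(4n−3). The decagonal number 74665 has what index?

137

Set n(4n−3) = 74665, giving 4n² − 3n − 74665 = 0.
The discriminant is 9 + 16·74665 = 1194649, and √1194649 = 1093.
So n = (3 + 1093) / 8 = 1096/8 = 137.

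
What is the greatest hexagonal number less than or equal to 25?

Solve n(2n−1) ≤ 25 for integer n.
n = 3 gives 15 ≤ 25, while n = 4 gives 28 > 25; so the answer is 15.

15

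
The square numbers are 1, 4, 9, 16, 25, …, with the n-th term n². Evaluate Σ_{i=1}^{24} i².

Σ_{i=1}^{24} i² = 24·25·49/6 = 4900.

4900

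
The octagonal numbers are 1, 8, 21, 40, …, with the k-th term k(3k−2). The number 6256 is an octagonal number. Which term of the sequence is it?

46

Set n(3n−2) = 6256, giving 3n² − 2n − 6256 = 0.
The discriminant is 4 + 12·6256 = 75076, and √75076 = 274.
So n = (2 + 274) / 6 = 276/6 = 46.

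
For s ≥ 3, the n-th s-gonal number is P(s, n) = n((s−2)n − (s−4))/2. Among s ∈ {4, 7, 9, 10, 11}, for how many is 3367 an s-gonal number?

1

s = 4: P(4, 58) = 3364 and P(4, 59) = 3481; 3367 is not s-gonal.
s = 7: P(7, 37) = 3367. ✓
s = 9: P(9, 31) = 3286 and P(9, 32) = 3504; 3367 is not s-gonal.
s = 10: P(10, 29) = 3277 and P(10, 30) = 3510; 3367 is not s-gonal.
s = 11: P(11, 27) = 3186 and P(11, 28) = 3430; 3367 is not s-gonal.
Hits: s ∈ {7} → 1.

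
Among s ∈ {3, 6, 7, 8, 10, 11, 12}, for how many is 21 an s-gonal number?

s = 3: P(3, 6) = 21. ✓
s = 6: P(6, 3) = 15 and P(6, 4) = 28; 21 is not s-gonal.
s = 7: P(7, 3) = 18 and P(7, 4) = 34; 21 is not s-gonal.
s = 8: P(8, 3) = 21. ✓
s = 10: P(10, 2) = 10 and P(10, 3) = 27; 21 is not s-gonal.
s = 11: P(11, 2) = 11 and P(11, 3) = 30; 21 is not s-gonal.
s = 12: P(12, 2) = 12 and P(12, 3) = 33; 21 is not s-gonal.
Hits: s ∈ {3, 8} → 2.

2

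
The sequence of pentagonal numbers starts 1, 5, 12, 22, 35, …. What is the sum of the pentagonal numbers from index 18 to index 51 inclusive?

Σ i(3i−1)/2 = (3Σi² − Σi) / 2 over i = 18..51.
Σi = 1326 − 153 = 1173 and Σi² = 45526 − 1785 = 43741.
(3·43741 − 1·1173) / 2 = 130050/2 = 65025.

65025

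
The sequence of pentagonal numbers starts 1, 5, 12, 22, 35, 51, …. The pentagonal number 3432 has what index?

48

Set n(3n−1)/2 = 3432, giving 3n² − n − 6864 = 0.
The discriminant is 1 + 24·3432 = 82369, and √82369 = 287.
So n = (1 + 287) / 6 = 288/6 = 48.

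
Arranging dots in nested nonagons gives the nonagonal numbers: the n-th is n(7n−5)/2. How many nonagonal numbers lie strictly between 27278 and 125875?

The n-th nonagonal number is n(7n−5)/2.
Smallest index with value > 27278: n = 89 (giving 27501).
Largest index with value < 125875: n = 189 (giving 124551).
Indices 89 through 189: 101 terms.

101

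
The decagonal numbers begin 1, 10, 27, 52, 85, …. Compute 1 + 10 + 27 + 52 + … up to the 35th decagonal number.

57750

Σ i(4i−3) = 4Σi² − 3Σi over i = 1..35.
Σi = 630 and Σi² = 14910.
4·14910 − 3·630 = 57750.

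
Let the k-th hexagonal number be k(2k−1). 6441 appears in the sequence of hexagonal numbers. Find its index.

Set n(2n−1) = 6441, giving 2n² − n − 6441 = 0.
So n = (1 + 227) / 4 = 228/4 = 57.

57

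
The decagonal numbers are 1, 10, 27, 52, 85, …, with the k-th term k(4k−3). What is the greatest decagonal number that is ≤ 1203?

Solve n(4n−3) ≤ 1203 for integer n.
n = 17 gives 1105 ≤ 1203, while n = 18 gives 1242 > 1203; so the answer is 1105.

1105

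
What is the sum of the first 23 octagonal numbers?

12420

Σ i(3i−2) = 3Σi² − 2Σi over i = 1..23.
Σi = 276 and Σi² = 4324.
3·4324 − 2·276 = 12420.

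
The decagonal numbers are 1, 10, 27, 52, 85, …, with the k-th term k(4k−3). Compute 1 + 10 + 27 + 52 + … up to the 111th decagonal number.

1829576

Σ i(4i−3) = 4Σi² − 3Σi over i = 1..111.
Σi = 6216 and Σi² = 462056.
4·462056 − 3·6216 = 1829576.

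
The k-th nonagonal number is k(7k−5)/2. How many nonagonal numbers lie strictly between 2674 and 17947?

The n-th nonagonal number is n(7n−5)/2.
Smallest index with value > 2674: n = 29 (giving 2871).
Largest index with value < 17947: n = 71 (giving 17466).
Indices 29 through 71: 43 terms.

43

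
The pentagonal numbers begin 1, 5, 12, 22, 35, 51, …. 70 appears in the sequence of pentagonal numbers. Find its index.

7

Set n(3n−1)/2 = 70, giving 3n² − n − 140 = 0.
The discriminant is 1 + 24·70 = 1681, and √1681 = 41.
So n = (1 + 41) / 6 = 42/6 = 7.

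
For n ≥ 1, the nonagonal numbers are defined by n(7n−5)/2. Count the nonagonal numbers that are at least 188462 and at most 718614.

The n-th nonagonal number is n(7n−5)/2.
Smallest index with value ≥ 188462: n = 233 (giving 189429).
Largest index with value ≤ 718614: n = 453 (giving 717099).
Indices 233 through 453: 221 terms.

221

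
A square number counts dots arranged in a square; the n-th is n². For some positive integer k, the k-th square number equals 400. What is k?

We need n² = 400, so n = √400 = 20.
Check: 20² = 400. ✓

20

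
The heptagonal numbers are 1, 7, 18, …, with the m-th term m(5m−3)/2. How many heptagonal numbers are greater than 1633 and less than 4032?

The n-th heptagonal number is n(5n−3)/2.
Smallest index with value > 1633: n = 26 (giving 1651).
Largest index with value < 4032: n = 40 (giving 3940).
Indices 26 through 40: 15 terms.

15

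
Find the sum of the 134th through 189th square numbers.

1475236

Σ_{i=134}^{189} i² = 2268315 − 793079 = 1475236.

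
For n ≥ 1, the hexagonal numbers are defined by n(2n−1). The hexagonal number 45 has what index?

5

Set n(2n−1) = 45, giving 2n² − n − 45 = 0.
So n = (1 + 19) / 4 = 20/4 = 5.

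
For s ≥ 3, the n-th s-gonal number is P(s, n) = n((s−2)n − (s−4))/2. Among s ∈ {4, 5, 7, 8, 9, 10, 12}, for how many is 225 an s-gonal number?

s = 4: P(4, 15) = 225. ✓
s = 5: P(5, 12) = 210 and P(5, 13) = 247; 225 is not s-gonal.
s = 7: P(7, 9) = 189 and P(7, 10) = 235; 225 is not s-gonal.
s = 8: P(8, 9) = 225. ✓
s = 9: P(9, 8) = 204 and P(9, 9) = 261; 225 is not s-gonal.
s = 10: P(10, 7) = 175 and P(10, 8) = 232; 225 is not s-gonal.
s = 12: P(12, 7) = 217 and P(12, 8) = 288; 225 is not s-gonal.
Hits: s ∈ {4, 8} → 2.

2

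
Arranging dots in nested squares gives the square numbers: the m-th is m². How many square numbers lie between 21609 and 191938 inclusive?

292

The n-th square number is n².
Smallest index with value ≥ 21609: n = 147 (giving 21609).
Largest index with value ≤ 191938: n = 438 (giving 191844).
Indices 147 through 438: 292 terms.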